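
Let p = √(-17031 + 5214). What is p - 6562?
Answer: -6562 + 3*I*√1313 ≈ -6562.0 + 108.71*I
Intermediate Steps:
p = 3*I*√1313 (p = √(-11817) = 3*I*√1313 ≈ 108.71*I)
p - 6562 = 3*I*√1313 - 6562 = -6562 + 3*I*√1313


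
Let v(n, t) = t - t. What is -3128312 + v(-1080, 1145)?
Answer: -3128312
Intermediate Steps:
v(n, t) = 0
-3128312 + v(-1080, 1145) = -3128312 + 0 = -3128312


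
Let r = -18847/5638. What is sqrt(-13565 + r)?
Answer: 3*I*sqrt(47921945694)/5638 ≈ 116.48*I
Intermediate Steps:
r = -18847/5638 (r = -18847*1/5638 = -18847/5638 ≈ -3.3429)
sqrt(-13565 + r) = sqrt(-13565 - 18847/5638) = sqrt(-76498317/5638) = 3*I*sqrt(47921945694)/5638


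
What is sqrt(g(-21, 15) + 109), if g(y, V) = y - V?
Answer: sqrt(73) ≈ 8.5440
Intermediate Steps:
sqrt(g(-21, 15) + 109) = sqrt((-21 - 1*15) + 109) = sqrt((-21 - 15) + 109) = sqrt(-36 + 109) = sqrt(73)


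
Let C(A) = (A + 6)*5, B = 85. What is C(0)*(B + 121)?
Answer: 6180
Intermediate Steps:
C(A) = 30 + 5*A (C(A) = (6 + A)*5 = 30 + 5*A)
C(0)*(B + 121) = (30 + 5*0)*(85 + 121) = (30 + 0)*206 = 30*206 = 6180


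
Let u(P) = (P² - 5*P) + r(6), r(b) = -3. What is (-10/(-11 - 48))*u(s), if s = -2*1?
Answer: 110/59 ≈ 1.8644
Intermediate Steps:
s = -2
u(P) = -3 + P² - 5*P (u(P) = (P² - 5*P) - 3 = -3 + P² - 5*P)
(-10/(-11 - 48))*u(s) = (-10/(-11 - 48))*(-3 + (-2)² - 5*(-2)) = (-10/(-59))*(-3 + 4 + 10) = -10*(-1/59)*11 = (10/59)*11 = 110/59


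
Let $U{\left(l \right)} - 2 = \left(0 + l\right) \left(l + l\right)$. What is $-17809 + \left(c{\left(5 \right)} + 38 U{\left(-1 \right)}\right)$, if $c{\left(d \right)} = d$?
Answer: $-17652$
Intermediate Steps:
$U{\left(l \right)} = 2 + 2 l^{2}$ ($U{\left(l \right)} = 2 + \left(0 + l\right) \left(l + l\right) = 2 + l 2 l = 2 + 2 l^{2}$)
$-17809 + \left(c{\left(5 \right)} + 38 U{\left(-1 \right)}\right) = -17809 + \left(5 + 38 \left(2 + 2 \left(-1\right)^{2}\right)\right) = -17809 + \left(5 + 38 \left(2 + 2 \cdot 1\right)\right) = -17809 + \left(5 + 38 \left(2 + 2\right)\right) = -17809 + \left(5 + 38 \cdot 4\right) = -17809 + \left(5 + 152\right) = -17809 + 157 = -17652$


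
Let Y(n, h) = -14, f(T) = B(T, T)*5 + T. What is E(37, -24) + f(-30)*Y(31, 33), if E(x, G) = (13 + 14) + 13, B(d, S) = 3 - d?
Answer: -1850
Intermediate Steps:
f(T) = 15 - 4*T (f(T) = (3 - T)*5 + T = (15 - 5*T) + T = 15 - 4*T)
E(x, G) = 40 (E(x, G) = 27 + 13 = 40)
E(37, -24) + f(-30)*Y(31, 33) = 40 + (15 - 4*(-30))*(-14) = 40 + (15 + 120)*(-14) = 40 + 135*(-14) = 40 - 1890 = -1850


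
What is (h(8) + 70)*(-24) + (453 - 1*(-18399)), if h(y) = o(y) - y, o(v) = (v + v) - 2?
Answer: 17028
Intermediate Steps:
o(v) = -2 + 2*v (o(v) = 2*v - 2 = -2 + 2*v)
h(y) = -2 + y (h(y) = (-2 + 2*y) - y = -2 + y)
(h(8) + 70)*(-24) + (453 - 1*(-18399)) = ((-2 + 8) + 70)*(-24) + (453 - 1*(-18399)) = (6 + 70)*(-24) + (453 + 18399) = 76*(-24) + 18852 = -1824 + 18852 = 17028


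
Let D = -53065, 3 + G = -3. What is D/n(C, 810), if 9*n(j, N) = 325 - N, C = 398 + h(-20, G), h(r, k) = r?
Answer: 95517/97 ≈ 984.71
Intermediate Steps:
G = -6 (G = -3 - 3 = -6)
C = 378 (C = 398 - 20 = 378)
n(j, N) = 325/9 - N/9 (n(j, N) = (325 - N)/9 = 325/9 - N/9)
D/n(C, 810) = -53065/(325/9 - 1/9*810) = -53065/(325/9 - 90) = -53065/(-485/9) = -53065*(-9/485) = 95517/97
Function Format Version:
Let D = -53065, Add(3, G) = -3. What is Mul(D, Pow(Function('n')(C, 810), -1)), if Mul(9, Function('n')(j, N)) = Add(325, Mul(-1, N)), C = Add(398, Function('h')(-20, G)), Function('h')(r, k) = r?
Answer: Rational(95517, 97) ≈ 984.71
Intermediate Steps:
G = -6 (G = Add(-3, -3) = -6)
C = 378 (C = Add(398, -20) = 378)
Function('n')(j, N) = Add(Rational(325, 9), Mul(Rational(-1, 9), N)) (Function('n')(j, N) = Mul(Rational(1, 9), Add(325, Mul(-1, N))) = Add(Rational(325, 9), Mul(Rational(-1, 9), N)))
Mul(D, Pow(Function('n')(C, 810), -1)) = Mul(-53065, Pow(Add(Rational(325, 9), Mul(Rational(-1, 9), 810)), -1)) = Mul(-53065, Pow(Add(Rational(325, 9), -90), -1)) = Mul(-53065, Pow(Rational(-485, 9), -1)) = Mul(-53065, Rational(-9, 485)) = Rational(95517, 97)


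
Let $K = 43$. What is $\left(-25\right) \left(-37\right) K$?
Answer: $39775$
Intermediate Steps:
$\left(-25\right) \left(-37\right) K = \left(-25\right) \left(-37\right) 43 = 925 \cdot 43 = 39775$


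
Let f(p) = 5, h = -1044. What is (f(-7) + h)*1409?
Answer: -1463951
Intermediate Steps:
(f(-7) + h)*1409 = (5 - 1044)*1409 = -1039*1409 = -1463951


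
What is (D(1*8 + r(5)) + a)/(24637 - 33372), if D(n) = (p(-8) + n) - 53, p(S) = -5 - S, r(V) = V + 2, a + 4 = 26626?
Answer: -26587/8735 ≈ -3.0437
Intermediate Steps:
a = 26622 (a = -4 + 26626 = 26622)
r(V) = 2 + V
D(n) = -50 + n (D(n) = ((-5 - 1*(-8)) + n) - 53 = ((-5 + 8) + n) - 53 = (3 + n) - 53 = -50 + n)
(D(1*8 + r(5)) + a)/(24637 - 33372) = ((-50 + (1*8 + (2 + 5))) + 26622)/(24637 - 33372) = ((-50 + (8 + 7)) + 26622)/(-8735) = ((-50 + 15) + 26622)*(-1/8735) = (-35 + 26622)*(-1/8735) = 26587*(-1/8735) = -26587/8735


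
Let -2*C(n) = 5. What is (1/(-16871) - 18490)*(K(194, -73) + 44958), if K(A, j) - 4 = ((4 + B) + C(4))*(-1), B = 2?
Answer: -28049139772347/33742 ≈ -8.3128e+8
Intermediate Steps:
C(n) = -5/2 (C(n) = -1/2*5 = -5/2)
K(A, j) = 1/2 (K(A, j) = 4 + ((4 + 2) - 5/2)*(-1) = 4 + (6 - 5/2)*(-1) = 4 + (7/2)*(-1) = 4 - 7/2 = 1/2)
(1/(-16871) - 18490)*(K(194, -73) + 44958) = (1/(-16871) - 18490)*(1/2 + 44958) = (-1/16871 - 18490)*(89917/2) = -311944791/16871*89917/2 = -28049139772347/33742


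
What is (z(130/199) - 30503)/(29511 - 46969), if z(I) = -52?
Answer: 4365/2494 ≈ 1.7502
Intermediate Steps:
(z(130/199) - 30503)/(29511 - 46969) = (-52 - 30503)/(29511 - 46969) = -30555/(-17458) = -30555*(-1/17458) = 4365/2494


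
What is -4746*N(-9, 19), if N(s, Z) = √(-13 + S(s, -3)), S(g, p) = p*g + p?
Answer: -4746*√11 ≈ -15741.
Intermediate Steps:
S(g, p) = p + g*p (S(g, p) = g*p + p = p + g*p)
N(s, Z) = √(-16 - 3*s) (N(s, Z) = √(-13 - 3*(1 + s)) = √(-13 + (-3 - 3*s)) = √(-16 - 3*s))
-4746*N(-9, 19) = -4746*√(-16 - 3*(-9)) = -4746*√(-16 + 27) = -4746*√11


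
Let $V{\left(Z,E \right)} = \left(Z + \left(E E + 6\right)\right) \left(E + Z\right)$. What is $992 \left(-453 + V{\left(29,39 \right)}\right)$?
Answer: $104512160$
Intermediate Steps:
$V{\left(Z,E \right)} = \left(E + Z\right) \left(6 + Z + E^{2}\right)$ ($V{\left(Z,E \right)} = \left(Z + \left(E^{2} + 6\right)\right) \left(E + Z\right) = \left(Z + \left(6 + E^{2}\right)\right) \left(E + Z\right) = \left(6 + Z + E^{2}\right) \left(E + Z\right) = \left(E + Z\right) \left(6 + Z + E^{2}\right)$)
$992 \left(-453 + V{\left(29,39 \right)}\right) = 992 \left(-453 + \left(39^{3} + 29^{2} + 6 \cdot 39 + 6 \cdot 29 + 39 \cdot 29 + 29 \cdot 39^{2}\right)\right) = 992 \left(-453 + \left(59319 + 841 + 234 + 174 + 1131 + 29 \cdot 1521\right)\right) = 992 \left(-453 + \left(59319 + 841 + 234 + 174 + 1131 + 44109\right)\right) = 992 \left(-453 + 105808\right) = 992 \cdot 105355 = 104512160$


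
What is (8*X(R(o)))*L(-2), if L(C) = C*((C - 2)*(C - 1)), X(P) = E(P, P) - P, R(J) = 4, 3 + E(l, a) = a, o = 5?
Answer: 576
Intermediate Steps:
E(l, a) = -3 + a
X(P) = -3 (X(P) = (-3 + P) - P = -3)
L(C) = C*(-1 + C)*(-2 + C) (L(C) = C*((-2 + C)*(-1 + C)) = C*((-1 + C)*(-2 + C)) = C*(-1 + C)*(-2 + C))
(8*X(R(o)))*L(-2) = (8*(-3))*(-2*(2 + (-2)² - 3*(-2))) = -(-48)*(2 + 4 + 6) = -(-48)*12 = -24*(-24) = 576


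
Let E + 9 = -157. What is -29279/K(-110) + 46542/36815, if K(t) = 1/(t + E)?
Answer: 297502208802/36815 ≈ 8.0810e+6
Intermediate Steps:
E = -166 (E = -9 - 157 = -166)
K(t) = 1/(-166 + t) (K(t) = 1/(t - 166) = 1/(-166 + t))
-29279/K(-110) + 46542/36815 = -29279/(1/(-166 - 110)) + 46542/36815 = -29279/(1/(-276)) + 46542*(1/36815) = -29279/(-1/276) + 46542/36815 = -29279*(-276) + 46542/36815 = 8081004 + 46542/36815 = 297502208802/36815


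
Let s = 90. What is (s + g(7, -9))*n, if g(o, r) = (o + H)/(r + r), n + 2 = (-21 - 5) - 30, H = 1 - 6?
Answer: -46922/9 ≈ -5213.6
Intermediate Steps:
H = -5
n = -58 (n = -2 + ((-21 - 5) - 30) = -2 + (-26 - 30) = -2 - 56 = -58)
g(o, r) = (-5 + o)/(2*r) (g(o, r) = (o - 5)/(r + r) = (-5 + o)/((2*r)) = (-5 + o)*(1/(2*r)) = (-5 + o)/(2*r))
(s + g(7, -9))*n = (90 + (½)*(-5 + 7)/(-9))*(-58) = (90 + (½)*(-⅑)*2)*(-58) = (90 - ⅑)*(-58) = (809/9)*(-58) = -46922/9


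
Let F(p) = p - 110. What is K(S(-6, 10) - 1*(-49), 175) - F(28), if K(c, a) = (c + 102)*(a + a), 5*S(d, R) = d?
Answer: 52512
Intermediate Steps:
F(p) = -110 + p
S(d, R) = d/5
K(c, a) = 2*a*(102 + c) (K(c, a) = (102 + c)*(2*a) = 2*a*(102 + c))
K(S(-6, 10) - 1*(-49), 175) - F(28) = 2*175*(102 + ((1/5)*(-6) - 1*(-49))) - (-110 + 28) = 2*175*(102 + (-6/5 + 49)) - 1*(-82) = 2*175*(102 + 239/5) + 82 = 2*175*(749/5) + 82 = 52430 + 82 = 52512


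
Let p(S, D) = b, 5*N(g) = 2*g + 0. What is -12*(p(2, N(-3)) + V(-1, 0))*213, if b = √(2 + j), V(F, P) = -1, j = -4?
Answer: 2556 - 2556*I*√2 ≈ 2556.0 - 3614.7*I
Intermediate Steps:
N(g) = 2*g/5 (N(g) = (2*g + 0)/5 = (2*g)/5 = 2*g/5)
b = I*√2 (b = √(2 - 4) = √(-2) = I*√2 ≈ 1.4142*I)
p(S, D) = I*√2
-12*(p(2, N(-3)) + V(-1, 0))*213 = -12*(I*√2 - 1)*213 = -12*(-1 + I*√2)*213 = (12 - 12*I*√2)*213 = 2556 - 2556*I*√2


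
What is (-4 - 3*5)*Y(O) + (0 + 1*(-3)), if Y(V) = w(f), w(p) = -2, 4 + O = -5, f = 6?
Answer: 35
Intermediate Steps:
O = -9 (O = -4 - 5 = -9)
Y(V) = -2
(-4 - 3*5)*Y(O) + (0 + 1*(-3)) = (-4 - 3*5)*(-2) + (0 + 1*(-3)) = (-4 - 15)*(-2) + (0 - 3) = -19*(-2) - 3 = 38 - 3 = 35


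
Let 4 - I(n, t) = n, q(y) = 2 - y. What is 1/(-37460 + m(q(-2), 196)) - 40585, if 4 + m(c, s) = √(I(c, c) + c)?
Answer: -1520395271/37462 ≈ -40585.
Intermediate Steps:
I(n, t) = 4 - n
m(c, s) = -2 (m(c, s) = -4 + √((4 - c) + c) = -4 + √4 = -4 + 2 = -2)
1/(-37460 + m(q(-2), 196)) - 40585 = 1/(-37460 - 2) - 40585 = 1/(-37462) - 40585 = -1/37462 - 40585 = -1520395271/37462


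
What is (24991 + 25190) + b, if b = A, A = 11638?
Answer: 61819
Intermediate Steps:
b = 11638
(24991 + 25190) + b = (24991 + 25190) + 11638 = 50181 + 11638 = 61819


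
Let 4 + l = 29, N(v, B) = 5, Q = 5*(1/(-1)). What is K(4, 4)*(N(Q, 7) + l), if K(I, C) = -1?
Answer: -30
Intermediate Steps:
Q = -5 (Q = 5*(1*(-1)) = 5*(-1) = -5)
l = 25 (l = -4 + 29 = 25)
K(4, 4)*(N(Q, 7) + l) = -(5 + 25) = -1*30 = -30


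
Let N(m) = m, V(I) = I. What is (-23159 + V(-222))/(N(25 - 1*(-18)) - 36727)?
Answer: 23381/36684 ≈ 0.63736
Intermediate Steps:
(-23159 + V(-222))/(N(25 - 1*(-18)) - 36727) = (-23159 - 222)/((25 - 1*(-18)) - 36727) = -23381/((25 + 18) - 36727) = -23381/(43 - 36727) = -23381/(-36684) = -23381*(-1/36684) = 23381/36684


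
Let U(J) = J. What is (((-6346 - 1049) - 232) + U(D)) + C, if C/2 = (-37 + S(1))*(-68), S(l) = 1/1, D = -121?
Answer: -2852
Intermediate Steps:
S(l) = 1
C = 4896 (C = 2*((-37 + 1)*(-68)) = 2*(-36*(-68)) = 2*2448 = 4896)
(((-6346 - 1049) - 232) + U(D)) + C = (((-6346 - 1049) - 232) - 121) + 4896 = ((-7395 - 232) - 121) + 4896 = (-7627 - 121) + 4896 = -7748 + 4896 = -2852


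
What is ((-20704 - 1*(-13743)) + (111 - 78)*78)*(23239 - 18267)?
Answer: -21812164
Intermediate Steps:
((-20704 - 1*(-13743)) + (111 - 78)*78)*(23239 - 18267) = ((-20704 + 13743) + 33*78)*4972 = (-6961 + 2574)*4972 = -4387*4972 = -21812164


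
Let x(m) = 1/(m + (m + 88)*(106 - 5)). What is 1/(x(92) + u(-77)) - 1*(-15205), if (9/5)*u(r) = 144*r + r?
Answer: 15509622750707/1020034391 ≈ 15205.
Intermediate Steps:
u(r) = 725*r/9 (u(r) = 5*(144*r + r)/9 = 5*(145*r)/9 = 725*r/9)
x(m) = 1/(8888 + 102*m) (x(m) = 1/(m + (88 + m)*101) = 1/(m + (8888 + 101*m)) = 1/(8888 + 102*m))
1/(x(92) + u(-77)) - 1*(-15205) = 1/(1/(2*(4444 + 51*92)) + (725/9)*(-77)) - 1*(-15205) = 1/(1/(2*(4444 + 4692)) - 55825/9) + 15205 = 1/((½)/9136 - 55825/9) + 15205 = 1/((½)*(1/9136) - 55825/9) + 15205 = 1/(1/18272 - 55825/9) + 15205 = 1/(-1020034391/164448) + 15205 = -164448/1020034391 + 15205 = 15509622750707/1020034391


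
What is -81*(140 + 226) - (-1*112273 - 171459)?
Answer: 254086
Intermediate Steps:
-81*(140 + 226) - (-1*112273 - 171459) = -81*366 - (-112273 - 171459) = -29646 - 1*(-283732) = -29646 + 283732 = 254086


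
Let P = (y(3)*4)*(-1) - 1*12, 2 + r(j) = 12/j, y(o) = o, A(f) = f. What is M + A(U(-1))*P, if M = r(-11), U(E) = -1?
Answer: 230/11 ≈ 20.909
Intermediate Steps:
r(j) = -2 + 12/j
M = -34/11 (M = -2 + 12/(-11) = -2 + 12*(-1/11) = -2 - 12/11 = -34/11 ≈ -3.0909)
P = -24 (P = (3*4)*(-1) - 1*12 = 12*(-1) - 12 = -12 - 12 = -24)
M + A(U(-1))*P = -34/11 - 1*(-24) = -34/11 + 24 = 230/11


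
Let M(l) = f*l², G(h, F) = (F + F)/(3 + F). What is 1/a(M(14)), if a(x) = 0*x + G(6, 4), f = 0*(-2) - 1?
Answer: 7/8 ≈ 0.87500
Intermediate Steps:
f = -1 (f = 0 - 1 = -1)
G(h, F) = 2*F/(3 + F) (G(h, F) = (2*F)/(3 + F) = 2*F/(3 + F))
M(l) = -l²
a(x) = 8/7 (a(x) = 0*x + 2*4/(3 + 4) = 0 + 2*4/7 = 0 + 2*4*(⅐) = 0 + 8/7 = 8/7)
1/a(M(14)) = 1/(8/7) = 7/8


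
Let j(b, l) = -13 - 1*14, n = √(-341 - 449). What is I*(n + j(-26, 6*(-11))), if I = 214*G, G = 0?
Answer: 0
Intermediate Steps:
n = I*√790 (n = √(-790) = I*√790 ≈ 28.107*I)
I = 0 (I = 214*0 = 0)
j(b, l) = -27 (j(b, l) = -13 - 14 = -27)
I*(n + j(-26, 6*(-11))) = 0*(I*√790 - 27) = 0*(-27 + I*√790) = 0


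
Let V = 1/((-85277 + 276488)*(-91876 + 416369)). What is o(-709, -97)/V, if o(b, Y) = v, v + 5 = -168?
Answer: -10734067166979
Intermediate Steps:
v = -173 (v = -5 - 168 = -173)
o(b, Y) = -173
V = 1/62046631023 (V = 1/(191211*324493) = 1/62046631023 ≈ 1.6117e-11)
o(-709, -97)/V = -173/1/62046631023 = -173*62046631023 = -10734067166979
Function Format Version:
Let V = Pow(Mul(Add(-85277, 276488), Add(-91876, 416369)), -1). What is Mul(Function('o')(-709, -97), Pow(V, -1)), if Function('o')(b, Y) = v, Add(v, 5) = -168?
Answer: -10734067166979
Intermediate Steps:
v = -173 (v = Add(-5, -168) = -173)
Function('o')(b, Y) = -173
V = Rational(1, 62046631023) (V = Pow(Mul(191211, 324493), -1) = Pow(62046631023, -1) = Rational(1, 62046631023) ≈ 1.6117e-11)
Mul(Function('o')(-709, -97), Pow(V, -1)) = Mul(-173, Pow(Rational(1, 62046631023), -1)) = Mul(-173, 62046631023) = -10734067166979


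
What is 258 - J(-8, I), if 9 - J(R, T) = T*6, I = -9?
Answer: 195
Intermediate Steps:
J(R, T) = 9 - 6*T (J(R, T) = 9 - T*6 = 9 - 6*T)
258 - J(-8, I) = 258 - (9 - 6*(-9)) = 258 - (9 + 54) = 258 - 1*63 = 258 - 63 = 195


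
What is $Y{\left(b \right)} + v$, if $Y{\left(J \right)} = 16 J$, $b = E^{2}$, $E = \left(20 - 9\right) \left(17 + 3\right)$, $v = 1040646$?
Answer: $1815046$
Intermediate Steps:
$E = 220$ ($E = 11 \cdot 20 = 220$)
$b = 48400$ ($b = 220^{2} = 48400$)
$Y{\left(b \right)} + v = 16 \cdot 48400 + 1040646 = 774400 + 1040646 = 1815046$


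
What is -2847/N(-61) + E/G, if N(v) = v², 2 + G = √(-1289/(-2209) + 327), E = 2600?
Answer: 10176839647/664938979 + 855400*√923/178699 ≈ 160.73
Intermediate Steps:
G = -2 + 28*√923/47 (G = -2 + √(-1289/(-2209) + 327) = -2 + √(-1289*(-1/2209) + 327) = -2 + √(1289/2209 + 327) = -2 + √(723632/2209) = -2 + 28*√923/47 ≈ 16.099)
-2847/N(-61) + E/G = -2847/((-61)²) + 2600/(-2 + 28*√923/47) = -2847/3721 + 2600/(-2 + 28*√923/47)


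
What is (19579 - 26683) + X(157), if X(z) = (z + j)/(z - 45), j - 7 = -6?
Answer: -397745/56 ≈ -7102.6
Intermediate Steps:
j = 1 (j = 7 - 6 = 1)
X(z) = (1 + z)/(-45 + z) (X(z) = (z + 1)/(z - 45) = (1 + z)/(-45 + z))
(19579 - 26683) + X(157) = (19579 - 26683) + (1 + 157)/(-45 + 157) = -7104 + 158/112 = -7104 + (1/112)*158 = -7104 + 79/56 = -397745/56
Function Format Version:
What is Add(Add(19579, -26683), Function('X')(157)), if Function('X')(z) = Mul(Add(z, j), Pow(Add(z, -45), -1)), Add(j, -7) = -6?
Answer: Rational(-397745, 56) ≈ -7102.6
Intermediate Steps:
j = 1 (j = Add(7, -6) = 1)
Function('X')(z) = Mul(Pow(Add(-45, z), -1), Add(1, z)) (Function('X')(z) = Mul(Add(z, 1), Pow(Add(z, -45), -1)) = Mul(Add(1, z), Pow(Add(-45, z), -1)) = Mul(Pow(Add(-45, z), -1), Add(1, z)))
Add(Add(19579, -26683), Function('X')(157)) = Add(Add(19579, -26683), Mul(Pow(Add(-45, 157), -1), Add(1, 157))) = Add(-7104, Mul(Pow(112, -1), 158)) = Add(-7104, Mul(Rational(1, 112), 158)) = Add(-7104, Rational(79, 56)) = Rational(-397745, 56)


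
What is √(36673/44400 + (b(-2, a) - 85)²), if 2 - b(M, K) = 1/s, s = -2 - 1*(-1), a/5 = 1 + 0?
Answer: √33142632303/2220 ≈ 82.005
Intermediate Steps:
a = 5 (a = 5*(1 + 0) = 5*1 = 5)
s = -1 (s = -2 + 1 = -1)
b(M, K) = 3 (b(M, K) = 2 - 1/(-1) = 2 - 1*(-1) = 2 + 1 = 3)
√(36673/44400 + (b(-2, a) - 85)²) = √(36673/44400 + (3 - 85)²) = √(36673*(1/44400) + (-82)²) = √(36673/44400 + 6724) = √(298582273/44400) = √33142632303/2220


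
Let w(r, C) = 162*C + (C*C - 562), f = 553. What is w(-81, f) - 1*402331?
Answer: -7498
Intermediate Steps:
w(r, C) = -562 + C² + 162*C (w(r, C) = 162*C + (C² - 562) = 162*C + (-562 + C²) = -562 + C² + 162*C)
w(-81, f) - 1*402331 = (-562 + 553² + 162*553) - 1*402331 = (-562 + 305809 + 89586) - 402331 = 394833 - 402331 = -7498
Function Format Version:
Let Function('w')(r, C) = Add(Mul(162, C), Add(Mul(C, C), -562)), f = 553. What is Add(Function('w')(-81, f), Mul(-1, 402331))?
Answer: -7498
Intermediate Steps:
Function('w')(r, C) = Add(-562, Pow(C, 2), Mul(162, C)) (Function('w')(r, C) = Add(Mul(162, C), Add(Pow(C, 2), -562)) = Add(Mul(162, C), Add(-562, Pow(C, 2))) = Add(-562, Pow(C, 2), Mul(162, C)))
Add(Function('w')(-81, f), Mul(-1, 402331)) = Add(Add(-562, Pow(553, 2), Mul(162, 553)), Mul(-1, 402331)) = Add(Add(-562, 305809, 89586), -402331) = Add(394833, -402331) = -7498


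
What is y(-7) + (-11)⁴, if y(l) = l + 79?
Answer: 14713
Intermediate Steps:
y(l) = 79 + l
y(-7) + (-11)⁴ = (79 - 7) + (-11)⁴ = 72 + 14641 = 14713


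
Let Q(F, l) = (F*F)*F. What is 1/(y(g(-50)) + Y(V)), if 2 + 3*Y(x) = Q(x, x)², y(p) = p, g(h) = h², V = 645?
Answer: 3/72004275980023123 ≈ 4.1664e-17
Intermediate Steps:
Q(F, l) = F³ (Q(F, l) = F²*F = F³)
Y(x) = -⅔ + x⁶/3 (Y(x) = -⅔ + (x³)²/3 = -⅔ + x⁶/3)
1/(y(g(-50)) + Y(V)) = 1/((-50)² + (-⅔ + (⅓)*645⁶)) = 1/(2500 + (-⅔ + (⅓)*72004275980015625)) = 1/(2500 + (-⅔ + 24001425326671875)) = 1/(2500 + 72004275980015623/3) = 1/(72004275980023123/3) = 3/72004275980023123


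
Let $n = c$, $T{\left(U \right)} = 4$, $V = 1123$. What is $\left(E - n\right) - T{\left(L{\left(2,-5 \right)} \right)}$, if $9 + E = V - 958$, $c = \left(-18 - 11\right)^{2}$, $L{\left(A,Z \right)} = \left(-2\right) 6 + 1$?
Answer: $-689$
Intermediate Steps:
$L{\left(A,Z \right)} = -11$ ($L{\left(A,Z \right)} = -12 + 1 = -11$)
$c = 841$ ($c = \left(-29\right)^{2} = 841$)
$E = 156$ ($E = -9 + \left(1123 - 958\right) = -9 + 165 = 156$)
$n = 841$
$\left(E - n\right) - T{\left(L{\left(2,-5 \right)} \right)} = \left(156 - 841\right) - 4 = -685 - 4 = -689$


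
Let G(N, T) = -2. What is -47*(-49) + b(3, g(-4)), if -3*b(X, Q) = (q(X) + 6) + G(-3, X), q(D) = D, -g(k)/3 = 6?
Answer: 6902/3 ≈ 2300.7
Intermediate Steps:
g(k) = -18 (g(k) = -3*6 = -18)
b(X, Q) = -4/3 - X/3 (b(X, Q) = -((X + 6) - 2)/3 = -((6 + X) - 2)/3 = -(4 + X)/3 = -4/3 - X/3)
-47*(-49) + b(3, g(-4)) = -47*(-49) + (-4/3 - ⅓*3) = 2303 + (-4/3 - 1) = 2303 - 7/3 = 6902/3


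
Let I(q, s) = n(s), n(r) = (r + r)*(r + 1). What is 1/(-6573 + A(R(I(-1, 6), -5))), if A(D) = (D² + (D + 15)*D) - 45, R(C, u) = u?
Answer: -1/6643 ≈ -0.00015053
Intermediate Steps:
n(r) = 2*r*(1 + r) (n(r) = (2*r)*(1 + r) = 2*r*(1 + r))
I(q, s) = 2*s*(1 + s)
A(D) = -45 + D² + D*(15 + D) (A(D) = (D² + (15 + D)*D) - 45 = (D² + D*(15 + D)) - 45 = -45 + D² + D*(15 + D))
1/(-6573 + A(R(I(-1, 6), -5))) = 1/(-6573 + (-45 + 2*(-5)² + 15*(-5))) = 1/(-6573 + (-45 + 2*25 - 75)) = 1/(-6573 + (-45 + 50 - 75)) = 1/(-6573 - 70) = 1/(-6643) = -1/6643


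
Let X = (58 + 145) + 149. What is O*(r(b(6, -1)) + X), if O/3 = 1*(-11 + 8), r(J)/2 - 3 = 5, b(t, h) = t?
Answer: -3312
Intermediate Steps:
r(J) = 16 (r(J) = 6 + 2*5 = 6 + 10 = 16)
X = 352 (X = 203 + 149 = 352)
O = -9 (O = 3*(1*(-11 + 8)) = 3*(1*(-3)) = 3*(-3) = -9)
O*(r(b(6, -1)) + X) = -9*(16 + 352) = -9*368 = -3312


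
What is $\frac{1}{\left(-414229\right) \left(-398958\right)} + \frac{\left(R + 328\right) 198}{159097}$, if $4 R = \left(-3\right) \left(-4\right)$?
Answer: $\frac{10830808135668613}{26292365985156054} \approx 0.41194$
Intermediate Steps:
$R = 3$ ($R = \frac{\left(-3\right) \left(-4\right)}{4} = \frac{1}{4} \cdot 12 = 3$)
$\frac{1}{\left(-414229\right) \left(-398958\right)} + \frac{\left(R + 328\right) 198}{159097} = \frac{1}{\left(-414229\right) \left(-398958\right)} + \frac{\left(3 + 328\right) 198}{159097} = \left(- \frac{1}{414229}\right) \left(- \frac{1}{398958}\right) + 331 \cdot 198 \cdot \frac{1}{159097} = \frac{1}{165259973382} + 65538 \cdot \frac{1}{159097} = \frac{1}{165259973382} + \frac{65538}{159097} = \frac{10830808135668613}{26292365985156054}$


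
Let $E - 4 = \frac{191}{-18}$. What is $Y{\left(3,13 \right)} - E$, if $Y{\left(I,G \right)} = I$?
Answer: $\frac{173}{18} \approx 9.6111$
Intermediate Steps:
$E = - \frac{119}{18}$ ($E = 4 + \frac{191}{-18} = 4 + 191 \left(- \frac{1}{18}\right) = 4 - \frac{191}{18} = - \frac{119}{18} \approx -6.6111$)
$Y{\left(3,13 \right)} - E = 3 - - \frac{119}{18} = 3 + \frac{119}{18} = \frac{173}{18}$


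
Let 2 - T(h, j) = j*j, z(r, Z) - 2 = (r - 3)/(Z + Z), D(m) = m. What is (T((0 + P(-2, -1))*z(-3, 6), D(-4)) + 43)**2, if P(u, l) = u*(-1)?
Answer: 841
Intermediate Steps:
P(u, l) = -u
z(r, Z) = 2 + (-3 + r)/(2*Z) (z(r, Z) = 2 + (r - 3)/(Z + Z) = 2 + (-3 + r)/((2*Z)) = 2 + (-3 + r)*(1/(2*Z)) = 2 + (-3 + r)/(2*Z))
T(h, j) = 2 - j**2 (T(h, j) = 2 - j*j = 2 - j**2)
(T((0 + P(-2, -1))*z(-3, 6), D(-4)) + 43)**2 = ((2 - 1*(-4)**2) + 43)**2 = ((2 - 1*16) + 43)**2 = ((2 - 16) + 43)**2 = (-14 + 43)**2 = 29**2 = 841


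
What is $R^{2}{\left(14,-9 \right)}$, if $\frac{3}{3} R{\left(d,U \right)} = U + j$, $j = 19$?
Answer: $100$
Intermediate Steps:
$R{\left(d,U \right)} = 19 + U$ ($R{\left(d,U \right)} = U + 19 = 19 + U$)
$R^{2}{\left(14,-9 \right)} = \left(19 - 9\right)^{2} = 10^{2} = 100$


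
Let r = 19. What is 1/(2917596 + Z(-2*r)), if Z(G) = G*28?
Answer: 1/2916532 ≈ 3.4287e-7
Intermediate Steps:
Z(G) = 28*G
1/(2917596 + Z(-2*r)) = 1/(2917596 + 28*(-2*19)) = 1/(2917596 + 28*(-38)) = 1/(2917596 - 1064) = 1/2916532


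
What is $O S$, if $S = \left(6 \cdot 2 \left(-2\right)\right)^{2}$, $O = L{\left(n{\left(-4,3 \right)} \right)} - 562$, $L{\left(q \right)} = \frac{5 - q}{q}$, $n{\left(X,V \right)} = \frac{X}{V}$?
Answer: $-326448$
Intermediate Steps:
$L{\left(q \right)} = \frac{5 - q}{q}$
$O = - \frac{2267}{4}$ ($O = \frac{5 - - \frac{4}{3}}{\left(-4\right) \frac{1}{3}} - 562 = \frac{5 - \left(-4\right) \frac{1}{3}}{\left(-4\right) \frac{1}{3}} - 562 = \frac{5 - - \frac{4}{3}}{- \frac{4}{3}} - 562 = - \frac{3 \left(5 + \frac{4}{3}\right)}{4} - 562 = \left(- \frac{3}{4}\right) \frac{19}{3} - 562 = - \frac{19}{4} - 562 = - \frac{2267}{4} \approx -566.75$)
$S = 576$ ($S = \left(12 \left(-2\right)\right)^{2} = \left(-24\right)^{2} = 576$)
$O S = \left(- \frac{2267}{4}\right) 576 = -326448$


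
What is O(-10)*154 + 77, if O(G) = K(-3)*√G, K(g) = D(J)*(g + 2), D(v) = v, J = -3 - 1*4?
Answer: 77 + 1078*I*√10 ≈ 77.0 + 3408.9*I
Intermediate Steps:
J = -7 (J = -3 - 4 = -7)
K(g) = -14 - 7*g (K(g) = -7*(g + 2) = -7*(2 + g) = -14 - 7*g)
O(G) = 7*√G (O(G) = (-14 - 7*(-3))*√G = (-14 + 21)*√G = 7*√G)
O(-10)*154 + 77 = (7*√(-10))*154 + 77 = (7*(I*√10))*154 + 77 = (7*I*√10)*154 + 77 = 1078*I*√10 + 77 = 77 + 1078*I*√10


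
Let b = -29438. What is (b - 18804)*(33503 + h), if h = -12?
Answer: -1615672822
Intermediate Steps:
(b - 18804)*(33503 + h) = (-29438 - 18804)*(33503 - 12) = -48242*33491 = -1615672822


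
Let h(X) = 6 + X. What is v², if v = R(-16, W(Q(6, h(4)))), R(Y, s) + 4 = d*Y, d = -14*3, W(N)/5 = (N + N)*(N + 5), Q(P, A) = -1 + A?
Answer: 446224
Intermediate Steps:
W(N) = 10*N*(5 + N) (W(N) = 5*((N + N)*(N + 5)) = 5*((2*N)*(5 + N)) = 5*(2*N*(5 + N)) = 10*N*(5 + N))
d = -42
R(Y, s) = -4 - 42*Y
v = 668 (v = -4 - 42*(-16) = -4 + 672 = 668)
v² = 668² = 446224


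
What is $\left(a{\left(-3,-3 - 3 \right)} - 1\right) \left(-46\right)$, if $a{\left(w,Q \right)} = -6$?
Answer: $322$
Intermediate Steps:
$\left(a{\left(-3,-3 - 3 \right)} - 1\right) \left(-46\right) = \left(-6 - 1\right) \left(-46\right) = \left(-7\right) \left(-46\right) = 322$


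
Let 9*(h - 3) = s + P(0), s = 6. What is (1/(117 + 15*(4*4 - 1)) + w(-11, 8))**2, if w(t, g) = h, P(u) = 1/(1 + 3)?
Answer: 78961/5776 ≈ 13.671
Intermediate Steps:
P(u) = 1/4
h = 133/36 (h = 3 + (6 + 1/4)/9 = 3 + (1/9)*(25/4) = 3 + 25/36 = 133/36 ≈ 3.6944)
w(t, g) = 133/36
(1/(117 + 15*(4*4 - 1)) + w(-11, 8))**2 = (1/(117 + 15*(4*4 - 1)) + 133/36)**2 = (1/(117 + 15*(16 - 1)) + 133/36)**2 = (1/(117 + 15*15) + 133/36)**2 = (1/(117 + 225) + 133/36)**2 = (1/342 + 133/36)**2 = (281/76)**2 = 78961/5776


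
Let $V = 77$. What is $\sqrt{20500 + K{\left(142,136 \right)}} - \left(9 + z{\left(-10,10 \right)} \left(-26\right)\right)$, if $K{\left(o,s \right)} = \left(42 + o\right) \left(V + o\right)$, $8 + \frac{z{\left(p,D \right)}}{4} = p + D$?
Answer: $-841 + 2 \sqrt{15199} \approx -594.43$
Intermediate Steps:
$z{\left(p,D \right)} = -32 + 4 D + 4 p$ ($z{\left(p,D \right)} = -32 + 4 \left(p + D\right) = -32 + 4 \left(D + p\right) = -32 + \left(4 D + 4 p\right) = -32 + 4 D + 4 p$)
$K{\left(o,s \right)} = \left(42 + o\right) \left(77 + o\right)$
$\sqrt{20500 + K{\left(142,136 \right)}} - \left(9 + z{\left(-10,10 \right)} \left(-26\right)\right) = \sqrt{20500 + \left(3234 + 142^{2} + 119 \cdot 142\right)} - \left(9 + \left(-32 + 4 \cdot 10 + 4 \left(-10\right)\right) \left(-26\right)\right) = \sqrt{20500 + \left(3234 + 20164 + 16898\right)} - \left(9 + \left(-32 + 40 - 40\right) \left(-26\right)\right) = \sqrt{20500 + 40296} - \left(9 - -832\right) = \sqrt{60796} - \left(9 + 832\right) = 2 \sqrt{15199} - 841 = -841 + 2 \sqrt{15199}$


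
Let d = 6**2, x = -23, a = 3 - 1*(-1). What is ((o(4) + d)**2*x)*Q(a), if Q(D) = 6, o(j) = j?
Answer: -220800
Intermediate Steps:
a = 4 (a = 3 + 1 = 4)
d = 36
((o(4) + d)**2*x)*Q(a) = ((4 + 36)**2*(-23))*6 = (40**2*(-23))*6 = (1600*(-23))*6 = -36800*6 = -220800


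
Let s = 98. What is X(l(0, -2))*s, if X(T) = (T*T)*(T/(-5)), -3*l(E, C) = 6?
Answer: 784/5 ≈ 156.80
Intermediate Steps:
l(E, C) = -2 (l(E, C) = -1/3*6 = -2)
X(T) = -T**3/5 (X(T) = T**2*(T*(-1/5)) = T**2*(-T/5) = -T**3/5)
X(l(0, -2))*s = -1/5*(-2)**3*98 = -1/5*(-8)*98 = (8/5)*98 = 784/5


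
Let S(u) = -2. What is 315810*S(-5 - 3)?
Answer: -631620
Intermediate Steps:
315810*S(-5 - 3) = 315810*(-2) = -631620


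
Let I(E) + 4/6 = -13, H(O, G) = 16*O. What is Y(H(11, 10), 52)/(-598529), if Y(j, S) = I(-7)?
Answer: 41/1795587 ≈ 2.2834e-5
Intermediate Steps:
I(E) = -41/3 (I(E) = -⅔ - 13 = -41/3)
Y(j, S) = -41/3
Y(H(11, 10), 52)/(-598529) = -41/3/(-598529) = -41/3*(-1/598529) = 41/1795587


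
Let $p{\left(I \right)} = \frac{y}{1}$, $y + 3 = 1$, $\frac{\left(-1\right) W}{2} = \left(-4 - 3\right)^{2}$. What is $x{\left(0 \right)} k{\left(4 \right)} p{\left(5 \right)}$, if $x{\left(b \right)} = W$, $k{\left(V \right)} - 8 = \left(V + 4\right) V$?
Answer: $7840$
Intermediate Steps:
$W = -98$ ($W = - 2 \left(-4 - 3\right)^{2} = - 2 \left(-7\right)^{2} = \left(-2\right) 49 = -98$)
$y = -2$ ($y = -3 + 1 = -2$)
$k{\left(V \right)} = 8 + V \left(4 + V\right)$ ($k{\left(V \right)} = 8 + \left(V + 4\right) V = 8 + \left(4 + V\right) V = 8 + V \left(4 + V\right)$)
$x{\left(b \right)} = -98$
$p{\left(I \right)} = -2$ ($p{\left(I \right)} = - \frac{2}{1} = \left(-2\right) 1 = -2$)
$x{\left(0 \right)} k{\left(4 \right)} p{\left(5 \right)} = - 98 \left(8 + 4^{2} + 4 \cdot 4\right) \left(-2\right) = - 98 \left(8 + 16 + 16\right) \left(-2\right) = \left(-98\right) 40 \left(-2\right) = \left(-3920\right) \left(-2\right) = 7840$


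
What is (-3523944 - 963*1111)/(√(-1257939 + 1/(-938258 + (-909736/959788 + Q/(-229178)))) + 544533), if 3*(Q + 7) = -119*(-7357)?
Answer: -64532924009293294412971076139/7649478157069662980964778435 + 12250232*I*√117729482058535795457927324782534025511/7649478157069662980964778435 ≈ -8.4362 + 0.017376*I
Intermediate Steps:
Q = 875462/3 (Q = -7 + (-119*(-7357))/3 = -7 + (⅓)*875483 = -7 + 875483/3 = 875462/3 ≈ 2.9182e+5)
(-3523944 - 963*1111)/(√(-1257939 + 1/(-938258 + (-909736/959788 + Q/(-229178)))) + 544533) = (-3523944 - 963*1111)/(√(-1257939 + 1/(-938258 + (-909736/959788 + (875462/3)/(-229178)))) + 544533) = (-3523944 - 1069893)/(√(-1257939 + 1/(-938258 + (-909736*1/959788 + (875462/3)*(-1/229178)))) + 544533) = -4593837/(√(-1257939 + 1/(-938258 + (-227434/239947 - 437731/343767))) + 544533) = -4593837/(√(-1257939 + 1/(-938258 - 183216544135/82485860349)) + 544533) = -4593837/(√(-1257939 + 1/(-77393201575876177/82485860349)) + 544533) = -4593837/(√(-1257939 - 82485860349/77393201575876177) + 544533) = -4593837/(√(-97355926597238588079552/77393201575876177) + 544533) = -4593837/(8*I*√117729482058535795457927324782534025511/77393201575876177 + 544533) = -4593837/(544533 + 8*I*√117729482058535795457927324782534025511/77393201575876177)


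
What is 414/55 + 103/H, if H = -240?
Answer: 18739/2640 ≈ 7.0981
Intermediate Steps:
414/55 + 103/H = 414/55 + 103/(-240) = 414*(1/55) + 103*(-1/240) = 414/55 - 103/240 = 18739/2640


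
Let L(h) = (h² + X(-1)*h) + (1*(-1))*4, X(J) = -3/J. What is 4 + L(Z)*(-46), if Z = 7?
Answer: -3032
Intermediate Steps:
L(h) = -4 + h² + 3*h (L(h) = (h² + (-3/(-1))*h) + (1*(-1))*4 = (h² + (-3*(-1))*h) - 1*4 = (h² + 3*h) - 4 = -4 + h² + 3*h)
4 + L(Z)*(-46) = 4 + (-4 + 7² + 3*7)*(-46) = 4 + (-4 + 49 + 21)*(-46) = 4 + 66*(-46) = 4 - 3036 = -3032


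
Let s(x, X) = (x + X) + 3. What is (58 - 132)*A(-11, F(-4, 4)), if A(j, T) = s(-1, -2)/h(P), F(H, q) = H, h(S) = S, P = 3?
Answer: 0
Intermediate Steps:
s(x, X) = 3 + X + x (s(x, X) = (X + x) + 3 = 3 + X + x)
A(j, T) = 0 (A(j, T) = (3 - 2 - 1)/3 = 0*(⅓) = 0)
(58 - 132)*A(-11, F(-4, 4)) = (58 - 132)*0 = -74*0 = 0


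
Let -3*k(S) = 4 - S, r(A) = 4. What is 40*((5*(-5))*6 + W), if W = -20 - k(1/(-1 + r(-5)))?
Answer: -60760/9 ≈ -6751.1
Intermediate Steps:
k(S) = -4/3 + S/3 (k(S) = -(4 - S)/3 = -4/3 + S/3)
W = -169/9 (W = -20 - (-4/3 + 1/(3*(-1 + 4))) = -20 - (-4/3 + (1/3)/3) = -20 - (-4/3 + (1/3)*(1/3)) = -20 - (-4/3 + 1/9) = -20 - 1*(-11/9) = -20 + 11/9 = -169/9 ≈ -18.778)
40*((5*(-5))*6 + W) = 40*((5*(-5))*6 - 169/9) = 40*(-25*6 - 169/9) = 40*(-150 - 169/9) = 40*(-1519/9) = -60760/9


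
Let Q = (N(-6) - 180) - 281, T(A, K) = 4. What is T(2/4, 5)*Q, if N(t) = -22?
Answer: -1932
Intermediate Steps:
Q = -483 (Q = (-22 - 180) - 281 = -202 - 281 = -483)
T(2/4, 5)*Q = 4*(-483) = -1932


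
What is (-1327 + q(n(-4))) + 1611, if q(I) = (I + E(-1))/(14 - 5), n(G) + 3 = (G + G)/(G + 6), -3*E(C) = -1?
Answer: 7648/27 ≈ 283.26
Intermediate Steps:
E(C) = ⅓ (E(C) = -⅓*(-1) = ⅓)
n(G) = -3 + 2*G/(6 + G) (n(G) = -3 + (G + G)/(G + 6) = -3 + (2*G)/(6 + G) = -3 + 2*G/(6 + G))
q(I) = 1/27 + I/9 (q(I) = (I + ⅓)/(14 - 5) = (⅓ + I)/9 = (⅓ + I)*(⅑) = 1/27 + I/9)
(-1327 + q(n(-4))) + 1611 = (-1327 + (1/27 + ((-18 - 1*(-4))/(6 - 4))/9)) + 1611 = (-1327 + (1/27 + ((-18 + 4)/2)/9)) + 1611 = (-1327 + (1/27 + ((½)*(-14))/9)) + 1611 = (-1327 + (1/27 + (⅑)*(-7))) + 1611 = (-1327 + (1/27 - 7/9)) + 1611 = (-1327 - 20/27) + 1611 = -35849/27 + 1611 = 7648/27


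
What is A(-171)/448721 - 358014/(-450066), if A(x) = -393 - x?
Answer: 26758080907/33659010931 ≈ 0.79498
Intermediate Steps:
A(-171)/448721 - 358014/(-450066) = (-393 - 1*(-171))/448721 - 358014/(-450066) = (-393 + 171)*(1/448721) - 358014*(-1/450066) = -222*1/448721 + 59669/75011 = -222/448721 + 59669/75011 = 26758080907/33659010931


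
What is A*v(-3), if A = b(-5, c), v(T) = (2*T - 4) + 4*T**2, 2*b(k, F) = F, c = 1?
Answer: 13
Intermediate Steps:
b(k, F) = F/2
v(T) = -4 + 2*T + 4*T**2 (v(T) = (-4 + 2*T) + 4*T**2 = -4 + 2*T + 4*T**2)
A = 1/2 (A = (1/2)*1 = 1/2 ≈ 0.50000)
A*v(-3) = (-4 + 2*(-3) + 4*(-3)**2)/2 = (-4 - 6 + 4*9)/2 = (-4 - 6 + 36)/2 = (1/2)*26 = 13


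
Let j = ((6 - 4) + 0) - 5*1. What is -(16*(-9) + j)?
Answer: 147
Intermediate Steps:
j = -3 (j = (2 + 0) - 5 = 2 - 5 = -3)
-(16*(-9) + j) = -(16*(-9) - 3) = -(-144 - 3) = -1*(-147) = 147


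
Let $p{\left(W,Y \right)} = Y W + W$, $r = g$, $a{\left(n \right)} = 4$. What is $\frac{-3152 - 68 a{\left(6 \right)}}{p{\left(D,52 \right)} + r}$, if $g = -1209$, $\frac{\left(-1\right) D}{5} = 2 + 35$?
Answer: $\frac{1712}{5507} \approx 0.31088$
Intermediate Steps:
$D = -185$ ($D = - 5 \left(2 + 35\right) = \left(-5\right) 37 = -185$)
$r = -1209$
$p{\left(W,Y \right)} = W + W Y$ ($p{\left(W,Y \right)} = W Y + W = W + W Y$)
$\frac{-3152 - 68 a{\left(6 \right)}}{p{\left(D,52 \right)} + r} = \frac{-3152 - 272}{- 185 \left(1 + 52\right) - 1209} = \frac{-3152 - 272}{\left(-185\right) 53 - 1209} = - \frac{3424}{-9805 - 1209} = - \frac{3424}{-11014} = \left(-3424\right) \left(- \frac{1}{11014}\right) = \frac{1712}{5507}$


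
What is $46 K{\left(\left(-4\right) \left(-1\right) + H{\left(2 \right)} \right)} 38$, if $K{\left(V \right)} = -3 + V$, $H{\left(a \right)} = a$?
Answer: $5244$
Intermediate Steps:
$46 K{\left(\left(-4\right) \left(-1\right) + H{\left(2 \right)} \right)} 38 = 46 \left(-3 + \left(\left(-4\right) \left(-1\right) + 2\right)\right) 38 = 46 \left(-3 + \left(4 + 2\right)\right) 38 = 46 \left(-3 + 6\right) 38 = 46 \cdot 3 \cdot 38 = 138 \cdot 38 = 5244$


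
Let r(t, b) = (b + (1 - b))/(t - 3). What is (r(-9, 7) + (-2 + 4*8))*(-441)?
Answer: -52773/4 ≈ -13193.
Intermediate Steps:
r(t, b) = 1/(-3 + t)
(r(-9, 7) + (-2 + 4*8))*(-441) = (1/(-3 - 9) + (-2 + 4*8))*(-441) = (1/(-12) + (-2 + 32))*(-441) = (-1/12 + 30)*(-441) = (359/12)*(-441) = -52773/4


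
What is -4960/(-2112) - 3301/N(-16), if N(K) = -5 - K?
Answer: -19651/66 ≈ -297.74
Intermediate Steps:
-4960/(-2112) - 3301/N(-16) = -4960/(-2112) - 3301/(-5 - 1*(-16)) = -4960*(-1/2112) - 3301/(-5 + 16) = 155/66 - 3301/11 = -19651/66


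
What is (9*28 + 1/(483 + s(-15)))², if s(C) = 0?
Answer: 14815028089/233289 ≈ 63505.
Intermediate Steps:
(9*28 + 1/(483 + s(-15)))² = (9*28 + 1/(483 + 0))² = (252 + 1/483)² = (121717/483)² = 14815028089/233289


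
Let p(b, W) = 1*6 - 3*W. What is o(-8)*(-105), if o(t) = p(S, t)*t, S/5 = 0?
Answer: 25200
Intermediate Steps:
S = 0 (S = 5*0 = 0)
p(b, W) = 6 - 3*W
o(t) = t*(6 - 3*t) (o(t) = (6 - 3*t)*t = t*(6 - 3*t))
o(-8)*(-105) = (3*(-8)*(2 - 1*(-8)))*(-105) = (3*(-8)*(2 + 8))*(-105) = (3*(-8)*10)*(-105) = -240*(-105) = 25200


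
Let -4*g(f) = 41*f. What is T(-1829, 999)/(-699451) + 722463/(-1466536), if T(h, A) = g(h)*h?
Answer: 49780315172741/1025770071736 ≈ 48.530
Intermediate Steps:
g(f) = -41*f/4
T(h, A) = -41*h²/4 (T(h, A) = (-41*h/4)*h = -41*h²/4)
T(-1829, 999)/(-699451) + 722463/(-1466536) = -41/4*(-1829)²/(-699451) + 722463/(-1466536) = -41/4*3345241*(-1/699451) + 722463*(-1/1466536) = -137154881/4*(-1/699451) - 722463/1466536 = 137154881/2797804 - 722463/1466536 = 49780315172741/1025770071736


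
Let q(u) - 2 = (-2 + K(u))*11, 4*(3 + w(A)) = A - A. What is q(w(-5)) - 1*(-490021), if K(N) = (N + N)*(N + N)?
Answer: 490397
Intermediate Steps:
w(A) = -3 (w(A) = -3 + (A - A)/4 = -3 + (¼)*0 = -3 + 0 = -3)
K(N) = 4*N² (K(N) = (2*N)*(2*N) = 4*N²)
q(u) = -20 + 44*u² (q(u) = 2 + (-2 + 4*u²)*11 = 2 + (-22 + 44*u²) = -20 + 44*u²)
q(w(-5)) - 1*(-490021) = (-20 + 44*(-3)²) - 1*(-490021) = (-20 + 44*9) + 490021 = (-20 + 396) + 490021 = 376 + 490021 = 490397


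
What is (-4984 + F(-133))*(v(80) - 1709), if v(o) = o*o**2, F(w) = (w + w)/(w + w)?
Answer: -2542780053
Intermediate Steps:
F(w) = 1 (F(w) = (2*w)/((2*w)) = (2*w)*(1/(2*w)) = 1)
v(o) = o**3
(-4984 + F(-133))*(v(80) - 1709) = (-4984 + 1)*(80**3 - 1709) = -4983*(512000 - 1709) = -4983*510291 = -2542780053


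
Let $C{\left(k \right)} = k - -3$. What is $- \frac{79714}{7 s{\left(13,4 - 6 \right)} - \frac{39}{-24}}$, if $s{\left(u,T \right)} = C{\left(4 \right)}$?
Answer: $- \frac{637712}{405} \approx -1574.6$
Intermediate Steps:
$C{\left(k \right)} = 3 + k$ ($C{\left(k \right)} = k + 3 = 3 + k$)
$s{\left(u,T \right)} = 7$ ($s{\left(u,T \right)} = 3 + 4 = 7$)
$- \frac{79714}{7 s{\left(13,4 - 6 \right)} - \frac{39}{-24}} = - \frac{79714}{7 \cdot 7 - \frac{39}{-24}} = - \frac{79714}{49 - - \frac{13}{8}} = - \frac{79714}{49 + \frac{13}{8}} = - \frac{79714}{\frac{405}{8}} = \left(-79714\right) \frac{8}{405} = - \frac{637712}{405}$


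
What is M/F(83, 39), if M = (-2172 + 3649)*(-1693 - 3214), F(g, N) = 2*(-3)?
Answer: 7247639/6 ≈ 1.2079e+6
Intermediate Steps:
F(g, N) = -6
M = -7247639 (M = 1477*(-4907) = -7247639)
M/F(83, 39) = -7247639/(-6) = -7247639*(-1/6) = 7247639/6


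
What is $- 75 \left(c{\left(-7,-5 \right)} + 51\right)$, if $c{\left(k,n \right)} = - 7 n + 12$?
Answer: $-7350$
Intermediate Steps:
$c{\left(k,n \right)} = 12 - 7 n$
$- 75 \left(c{\left(-7,-5 \right)} + 51\right) = - 75 \left(\left(12 - -35\right) + 51\right) = - 75 \left(\left(12 + 35\right) + 51\right) = - 75 \left(47 + 51\right) = \left(-75\right) 98 = -7350$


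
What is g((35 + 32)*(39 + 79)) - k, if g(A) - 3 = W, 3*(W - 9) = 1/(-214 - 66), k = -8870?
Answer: 7460879/840 ≈ 8882.0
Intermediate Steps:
W = 7559/840 (W = 9 + 1/(3*(-214 - 66)) = 9 + (1/3)/(-280) = 9 + (1/3)*(-1/280) = 9 - 1/840 = 7559/840 ≈ 8.9988)
g(A) = 10079/840 (g(A) = 3 + 7559/840 = 10079/840)
g((35 + 32)*(39 + 79)) - k = 10079/840 - 1*(-8870) = 10079/840 + 8870 = 7460879/840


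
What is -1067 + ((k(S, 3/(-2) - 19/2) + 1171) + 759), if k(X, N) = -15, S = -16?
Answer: 848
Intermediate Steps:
-1067 + ((k(S, 3/(-2) - 19/2) + 1171) + 759) = -1067 + ((-15 + 1171) + 759) = -1067 + (1156 + 759) = -1067 + 1915 = 848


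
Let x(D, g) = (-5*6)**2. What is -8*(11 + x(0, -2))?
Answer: -7288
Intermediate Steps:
x(D, g) = 900 (x(D, g) = (-30)**2 = 900)
-8*(11 + x(0, -2)) = -8*(11 + 900) = -8*911 = -7288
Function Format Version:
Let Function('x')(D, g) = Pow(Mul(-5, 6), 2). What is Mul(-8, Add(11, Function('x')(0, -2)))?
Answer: -7288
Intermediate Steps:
Function('x')(D, g) = 900 (Function('x')(D, g) = Pow(-30, 2) = 900)
Mul(-8, Add(11, Function('x')(0, -2))) = Mul(-8, Add(11, 900)) = Mul(-8, 911) = -7288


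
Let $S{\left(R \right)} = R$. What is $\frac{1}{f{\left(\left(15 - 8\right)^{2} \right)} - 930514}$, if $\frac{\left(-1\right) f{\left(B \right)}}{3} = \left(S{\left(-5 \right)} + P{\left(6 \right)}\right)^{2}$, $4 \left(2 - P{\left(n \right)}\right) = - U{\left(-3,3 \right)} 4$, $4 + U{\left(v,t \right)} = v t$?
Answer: $- \frac{1}{931282} \approx -1.0738 \cdot 10^{-6}$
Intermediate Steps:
$U{\left(v,t \right)} = -4 + t v$ ($U{\left(v,t \right)} = -4 + v t = -4 + t v$)
$P{\left(n \right)} = -11$ ($P{\left(n \right)} = 2 - \frac{- (-4 + 3 \left(-3\right)) 4}{4} = 2 - \frac{- (-4 - 9) 4}{4} = 2 - \frac{\left(-1\right) \left(-13\right) 4}{4} = 2 - \frac{13 \cdot 4}{4} = 2 - 13 = -11$)
$f{\left(B \right)} = -768$ ($f{\left(B \right)} = - 3 \left(-5 - 11\right)^{2} = - 3 \left(-16\right)^{2} = \left(-3\right) 256 = -768$)
$\frac{1}{f{\left(\left(15 - 8\right)^{2} \right)} - 930514} = \frac{1}{-768 - 930514} = \frac{1}{-931282} = - \frac{1}{931282}$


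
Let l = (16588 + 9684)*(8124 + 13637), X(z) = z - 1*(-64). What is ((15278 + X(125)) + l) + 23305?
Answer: 571743764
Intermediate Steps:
X(z) = 64 + z (X(z) = z + 64 = 64 + z)
l = 571704992 (l = 26272*21761 = 571704992)
((15278 + X(125)) + l) + 23305 = ((15278 + (64 + 125)) + 571704992) + 23305 = ((15278 + 189) + 571704992) + 23305 = (15467 + 571704992) + 23305 = 571720459 + 23305 = 571743764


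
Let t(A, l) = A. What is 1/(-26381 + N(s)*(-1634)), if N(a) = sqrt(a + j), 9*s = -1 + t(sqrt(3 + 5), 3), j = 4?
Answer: -1/(26381 + 1634*sqrt(35/9 + 2*sqrt(2)/9)) ≈ -3.3635e-5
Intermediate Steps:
s = -1/9 + 2*sqrt(2)/9 (s = (-1 + sqrt(3 + 5))/9 = (-1 + sqrt(8))/9 = (-1 + 2*sqrt(2))/9 = -1/9 + 2*sqrt(2)/9 ≈ 0.20316)
N(a) = sqrt(4 + a) (N(a) = sqrt(a + 4) = sqrt(4 + a))
1/(-26381 + N(s)*(-1634)) = 1/(-26381 + sqrt(4 + (-1/9 + 2*sqrt(2)/9))*(-1634)) = 1/(-26381 + sqrt(35/9 + 2*sqrt(2)/9)*(-1634)) = 1/(-26381 - 1634*sqrt(35/9 + 2*sqrt(2)/9))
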